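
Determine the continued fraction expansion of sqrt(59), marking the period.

Write x_i = (sqrt(59) + m_i)/d_i with (m_0, d_0) = (0, 1). a_0 = floor(sqrt(59)) = 7, since 7^2 = 49 <= 59 < 64 = 8^2.
Iterate m_{i+1} = d_i*a_i - m_i, d_{i+1} = (59 - m_{i+1}^2)/d_i, a_{i+1} = floor((a_0 + m_{i+1})/d_{i+1}):
  m_1 = 1*7 - 0 = 7, d_1 = (59 - 7^2)/1 = 10/1 = 10, a_1 = floor((7 + 7)/10) = 1.
  m_2 = 10*1 - 7 = 3, d_2 = (59 - 3^2)/10 = 50/10 = 5, a_2 = floor((7 + 3)/5) = 2.
  m_3 = 5*2 - 3 = 7, d_3 = (59 - 7^2)/5 = 10/5 = 2, a_3 = floor((7 + 7)/2) = 7.
  m_4 = 2*7 - 7 = 7, d_4 = (59 - 7^2)/2 = 10/2 = 5, a_4 = floor((7 + 7)/5) = 2.
  m_5 = 5*2 - 7 = 3, d_5 = (59 - 3^2)/5 = 50/5 = 10, a_5 = floor((7 + 3)/10) = 1.
  m_6 = 10*1 - 3 = 7, d_6 = (59 - 7^2)/10 = 10/10 = 1, a_6 = floor((7 + 7)/1) = 14.
  m_7 = 1*14 - 7 = 7, d_7 = (59 - 7^2)/1 = 10/1 = 10: (m_7, d_7) = (m_1, d_1) = (7, 10), so from here the quotients repeat a_1, ..., a_6; the period length is 6.
Hence the expansion of sqrt(59) is a_0 = 7 followed by the repeating block 1, 2, 7, 2, 1, 14 (period 6).

[7; (1, 2, 7, 2, 1, 14)]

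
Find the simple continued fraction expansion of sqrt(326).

Write x_i = (sqrt(326) + m_i)/d_i with (m_0, d_0) = (0, 1). a_0 = floor(sqrt(326)) = 18, since 18^2 = 324 <= 326 < 361 = 19^2.
Iterate m_{i+1} = d_i*a_i - m_i, d_{i+1} = (326 - m_{i+1}^2)/d_i, a_{i+1} = floor((a_0 + m_{i+1})/d_{i+1}):
  m_1 = 1*18 - 0 = 18, d_1 = (326 - 18^2)/1 = 2/1 = 2, a_1 = floor((18 + 18)/2) = 18.
  m_2 = 2*18 - 18 = 18, d_2 = (326 - 18^2)/2 = 2/2 = 1, a_2 = floor((18 + 18)/1) = 36.
  m_3 = 1*36 - 18 = 18, d_3 = (326 - 18^2)/1 = 2/1 = 2: (m_3, d_3) = (m_1, d_1) = (18, 2), so from here the quotients repeat a_1, a_2; the period length is 2.
Hence the expansion of sqrt(326) is a_0 = 18 followed by the repeating block 18, 36 (period 2).

[18; (18, 36)]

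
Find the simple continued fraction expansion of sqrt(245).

Write x_i = (sqrt(245) + m_i)/d_i with (m_0, d_0) = (0, 1). a_0 = floor(sqrt(245)) = 15, since 15^2 = 225 <= 245 < 256 = 16^2.
Iterate m_{i+1} = d_i*a_i - m_i, d_{i+1} = (245 - m_{i+1}^2)/d_i, a_{i+1} = floor((a_0 + m_{i+1})/d_{i+1}):
  m_1 = 1*15 - 0 = 15, d_1 = (245 - 15^2)/1 = 20/1 = 20, a_1 = floor((15 + 15)/20) = 1.
  m_2 = 20*1 - 15 = 5, d_2 = (245 - 5^2)/20 = 220/20 = 11, a_2 = floor((15 + 5)/11) = 1.
  m_3 = 11*1 - 5 = 6, d_3 = (245 - 6^2)/11 = 209/11 = 19, a_3 = floor((15 + 6)/19) = 1.
  m_4 = 19*1 - 6 = 13, d_4 = (245 - 13^2)/19 = 76/19 = 4, a_4 = floor((15 + 13)/4) = 7.
  m_5 = 4*7 - 13 = 15, d_5 = (245 - 15^2)/4 = 20/4 = 5, a_5 = floor((15 + 15)/5) = 6.
  m_6 = 5*6 - 15 = 15, d_6 = (245 - 15^2)/5 = 20/5 = 4, a_6 = floor((15 + 15)/4) = 7.
  m_7 = 4*7 - 15 = 13, d_7 = (245 - 13^2)/4 = 76/4 = 19, a_7 = floor((15 + 13)/19) = 1.
  m_8 = 19*1 - 13 = 6, d_8 = (245 - 6^2)/19 = 209/19 = 11, a_8 = floor((15 + 6)/11) = 1.
  m_9 = 11*1 - 6 = 5, d_9 = (245 - 5^2)/11 = 220/11 = 20, a_9 = floor((15 + 5)/20) = 1.
  m_10 = 20*1 - 5 = 15, d_10 = (245 - 15^2)/20 = 20/20 = 1, a_10 = floor((15 + 15)/1) = 30.
  m_11 = 1*30 - 15 = 15, d_11 = (245 - 15^2)/1 = 20/1 = 20: (m_11, d_11) = (m_1, d_1) = (15, 20), so from here the quotients repeat a_1, ..., a_10; the period length is 10.
Hence the expansion of sqrt(245) is a_0 = 15 followed by the repeating block 1, 1, 1, 7, 6, 7, 1, 1, 1, 30 (period 10).

[15; (1, 1, 1, 7, 6, 7, 1, 1, 1, 30)]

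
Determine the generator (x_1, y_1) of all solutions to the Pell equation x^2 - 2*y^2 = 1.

First expand sqrt(2) as a continued fraction. With x_i = (sqrt(2) + m_i)/d_i and (m_0, d_0) = (0, 1): a_0 = floor(sqrt(2)) = 1, since 1^2 = 1 <= 2 < 4 = 2^2.
Iterate m_{i+1} = d_i*a_i - m_i, d_{i+1} = (2 - m_{i+1}^2)/d_i, a_{i+1} = floor((a_0 + m_{i+1})/d_{i+1}):
  m_1 = 1*1 - 0 = 1, d_1 = (2 - 1^2)/1 = 1/1 = 1, a_1 = floor((1 + 1)/1) = 2.
  m_2 = 1*2 - 1 = 1, d_2 = (2 - 1^2)/1 = 1/1 = 1: (m_2, d_2) = (m_1, d_1) = (1, 1), so from here the quotient a_1 repeats; the period length is 1.
So sqrt(2) = [1; (2)] with period length k = 1.
k is odd, so (p_{k-1}, q_{k-1}) only solves x^2 - 2y^2 = -1 and the fundamental solution of x^2 - 2y^2 = 1 is (p_{2k-1}, q_{2k-1}) = (p_1, q_1); compute convergents through index 1, running through the period twice.
Convergents (p_i = a_i*p_{i-1} + p_{i-2}, q_i = a_i*q_{i-1} + q_{i-2} with p_{-2}=0, p_{-1}=1, q_{-2}=1, q_{-1}=0):
  i=0: a_0=1, p_0 = 1*1 + 0 = 1, q_0 = 1*0 + 1 = 1.
  i=1: a_1=2, p_1 = 2*1 + 1 = 3, q_1 = 2*1 + 0 = 2.
Indeed p_0^2 - 2*q_0^2 = 1 - 2 = -1, not +1.
Check: 3^2 - 2*2^2 = 9 - 8 = 1, so (x, y) = (3, 2) solves the equation, and by the theorem it is the least positive solution.

(x, y) = (3, 2)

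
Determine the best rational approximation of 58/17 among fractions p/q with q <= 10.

17/5

Expand x = 58/17 as a continued fraction with the Euclidean algorithm:
  58 = 3*17 + 7, so a_0 = 3.
  17 = 2*7 + 3, so a_1 = 2.
  7 = 2*3 + 1, so a_2 = 2.
  3 = 3*1 + 0, so a_3 = 3.
so x = [3; 2, 2, 3].
Convergents (p_i = a_i*p_{i-1} + p_{i-2}, q_i = a_i*q_{i-1} + q_{i-2} with p_{-2}=0, p_{-1}=1, q_{-2}=1, q_{-1}=0), until the denominator exceeds 10:
  i=0: a_0=3, p_0 = 3*1 + 0 = 3, q_0 = 3*0 + 1 = 1.
  i=1: a_1=2, p_1 = 2*3 + 1 = 7, q_1 = 2*1 + 0 = 2.
  i=2: a_2=2, p_2 = 2*7 + 3 = 17, q_2 = 2*2 + 1 = 5.
  i=3: a_3=3, p_3 = 3*17 + 7 = 58, q_3 = 3*5 + 2 = 17.
q_3 = 17 > 10, so the last convergent with denominator <= 10 is p_2/q_2 = 17/5.
The closest fraction with denominator <= 10 is either p_2/q_2 or the intermediate fraction (k*p_2 + p_1)/(k*q_2 + q_1) with the largest k >= 1 whose denominator stays <= 10; these approach x as k grows, and every other convergent or intermediate fraction in range is farther away.
Largest k: floor((10 - q_1)/q_2) = floor((10 - 2)/5) = 1.
That gives (1*17 + 7)/(1*5 + 2) = 24/7.
Compare the errors: |x - 17/5| = |58*5 - 17*17|/(17*5) = 1/85, and |x - 24/7| = |58*7 - 24*17|/(17*7) = 2/119.
Cross-multiplying, 1*119 = 119 < 170 = 2*85, so 1/85 is smaller: the convergent 17/5 is closer to x than 24/7.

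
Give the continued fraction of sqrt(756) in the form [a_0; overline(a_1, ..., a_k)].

[27; overline(2, 54)]

Write x_i = (sqrt(756) + m_i)/d_i with (m_0, d_0) = (0, 1). a_0 = floor(sqrt(756)) = 27, since 27^2 = 729 <= 756 < 784 = 28^2.
Iterate m_{i+1} = d_i*a_i - m_i, d_{i+1} = (756 - m_{i+1}^2)/d_i, a_{i+1} = floor((a_0 + m_{i+1})/d_{i+1}):
  m_1 = 1*27 - 0 = 27, d_1 = (756 - 27^2)/1 = 27/1 = 27, a_1 = floor((27 + 27)/27) = 2.
  m_2 = 27*2 - 27 = 27, d_2 = (756 - 27^2)/27 = 27/27 = 1, a_2 = floor((27 + 27)/1) = 54.
  m_3 = 1*54 - 27 = 27, d_3 = (756 - 27^2)/1 = 27/1 = 27: (m_3, d_3) = (m_1, d_1) = (27, 27), so from here the quotients repeat a_1, a_2; the period length is 2.
Hence the expansion of sqrt(756) is a_0 = 27 followed by the repeating block 2, 54 (period 2).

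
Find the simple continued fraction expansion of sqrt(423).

[20; (1, 1, 3, 4, 3, 1, 1, 40)]

Write x_i = (sqrt(423) + m_i)/d_i with (m_0, d_0) = (0, 1). a_0 = floor(sqrt(423)) = 20, since 20^2 = 400 <= 423 < 441 = 21^2.
Iterate m_{i+1} = d_i*a_i - m_i, d_{i+1} = (423 - m_{i+1}^2)/d_i, a_{i+1} = floor((a_0 + m_{i+1})/d_{i+1}):
  m_1 = 1*20 - 0 = 20, d_1 = (423 - 20^2)/1 = 23/1 = 23, a_1 = floor((20 + 20)/23) = 1.
  m_2 = 23*1 - 20 = 3, d_2 = (423 - 3^2)/23 = 414/23 = 18, a_2 = floor((20 + 3)/18) = 1.
  m_3 = 18*1 - 3 = 15, d_3 = (423 - 15^2)/18 = 198/18 = 11, a_3 = floor((20 + 15)/11) = 3.
  m_4 = 11*3 - 15 = 18, d_4 = (423 - 18^2)/11 = 99/11 = 9, a_4 = floor((20 + 18)/9) = 4.
  m_5 = 9*4 - 18 = 18, d_5 = (423 - 18^2)/9 = 99/9 = 11, a_5 = floor((20 + 18)/11) = 3.
  m_6 = 11*3 - 18 = 15, d_6 = (423 - 15^2)/11 = 198/11 = 18, a_6 = floor((20 + 15)/18) = 1.
  m_7 = 18*1 - 15 = 3, d_7 = (423 - 3^2)/18 = 414/18 = 23, a_7 = floor((20 + 3)/23) = 1.
  m_8 = 23*1 - 3 = 20, d_8 = (423 - 20^2)/23 = 23/23 = 1, a_8 = floor((20 + 20)/1) = 40.
  m_9 = 1*40 - 20 = 20, d_9 = (423 - 20^2)/1 = 23/1 = 23: (m_9, d_9) = (m_1, d_1) = (20, 23), so from here the quotients repeat a_1, ..., a_8; the period length is 8.
Hence the expansion of sqrt(423) is a_0 = 20 followed by the repeating block 1, 1, 3, 4, 3, 1, 1, 40 (period 8).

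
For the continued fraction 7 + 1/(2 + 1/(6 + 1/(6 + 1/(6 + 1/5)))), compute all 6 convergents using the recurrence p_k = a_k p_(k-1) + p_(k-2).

Using the convergent recurrence p_i = a_i*p_{i-1} + p_{i-2}, q_i = a_i*q_{i-1} + q_{i-2} with p_{-2}=0, p_{-1}=1, q_{-2}=1, q_{-1}=0:
  i=0: a_0=7, p_0 = 7*1 + 0 = 7, q_0 = 7*0 + 1 = 1.
  i=1: a_1=2, p_1 = 2*7 + 1 = 15, q_1 = 2*1 + 0 = 2.
  i=2: a_2=6, p_2 = 6*15 + 7 = 97, q_2 = 6*2 + 1 = 13.
  i=3: a_3=6, p_3 = 6*97 + 15 = 597, q_3 = 6*13 + 2 = 80.
  i=4: a_4=6, p_4 = 6*597 + 97 = 3679, q_4 = 6*80 + 13 = 493.
  i=5: a_5=5, p_5 = 5*3679 + 597 = 18992, q_5 = 5*493 + 80 = 2545.

7/1, 15/2, 97/13, 597/80, 3679/493, 18992/2545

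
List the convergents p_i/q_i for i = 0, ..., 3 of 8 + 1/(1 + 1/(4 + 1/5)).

8/1, 9/1, 44/5, 229/26

Using the convergent recurrence p_i = a_i*p_{i-1} + p_{i-2}, q_i = a_i*q_{i-1} + q_{i-2} with p_{-2}=0, p_{-1}=1, q_{-2}=1, q_{-1}=0:
  i=0: a_0=8, p_0 = 8*1 + 0 = 8, q_0 = 8*0 + 1 = 1.
  i=1: a_1=1, p_1 = 1*8 + 1 = 9, q_1 = 1*1 + 0 = 1.
  i=2: a_2=4, p_2 = 4*9 + 8 = 44, q_2 = 4*1 + 1 = 5.
  i=3: a_3=5, p_3 = 5*44 + 9 = 229, q_3 = 5*5 + 1 = 26.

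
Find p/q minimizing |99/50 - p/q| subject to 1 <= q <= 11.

2/1

Expand x = 99/50 as a continued fraction with the Euclidean algorithm:
  99 = 1*50 + 49, so a_0 = 1.
  50 = 1*49 + 1, so a_1 = 1.
  49 = 49*1 + 0, so a_2 = 49.
so x = [1; 1, 49].
Convergents (p_i = a_i*p_{i-1} + p_{i-2}, q_i = a_i*q_{i-1} + q_{i-2} with p_{-2}=0, p_{-1}=1, q_{-2}=1, q_{-1}=0), until the denominator exceeds 11:
  i=0: a_0=1, p_0 = 1*1 + 0 = 1, q_0 = 1*0 + 1 = 1.
  i=1: a_1=1, p_1 = 1*1 + 1 = 2, q_1 = 1*1 + 0 = 1.
  i=2: a_2=49, p_2 = 49*2 + 1 = 99, q_2 = 49*1 + 1 = 50.
q_2 = 50 > 11, so the last convergent with denominator <= 11 is p_1/q_1 = 2/1.
The closest fraction with denominator <= 11 is either p_1/q_1 or the intermediate fraction (k*p_1 + p_0)/(k*q_1 + q_0) with the largest k >= 1 whose denominator stays <= 11; these approach x as k grows, and every other convergent or intermediate fraction in range is farther away.
Largest k: floor((11 - q_0)/q_1) = floor((11 - 1)/1) = 10.
That gives (10*2 + 1)/(10*1 + 1) = 21/11.
Compare the errors: |x - 2/1| = |99*1 - 2*50|/(50*1) = 1/50, and |x - 21/11| = |99*11 - 21*50|/(50*11) = 39/550.
Cross-multiplying, 1*550 = 550 < 1950 = 39*50, so 1/50 is smaller: the convergent 2/1 is closer to x than 21/11.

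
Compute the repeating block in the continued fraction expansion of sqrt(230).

Write x_i = (sqrt(230) + m_i)/d_i with (m_0, d_0) = (0, 1). a_0 = floor(sqrt(230)) = 15, since 15^2 = 225 <= 230 < 256 = 16^2.
Iterate m_{i+1} = d_i*a_i - m_i, d_{i+1} = (230 - m_{i+1}^2)/d_i, a_{i+1} = floor((a_0 + m_{i+1})/d_{i+1}):
  m_1 = 1*15 - 0 = 15, d_1 = (230 - 15^2)/1 = 5/1 = 5, a_1 = floor((15 + 15)/5) = 6.
  m_2 = 5*6 - 15 = 15, d_2 = (230 - 15^2)/5 = 5/5 = 1, a_2 = floor((15 + 15)/1) = 30.
  m_3 = 1*30 - 15 = 15, d_3 = (230 - 15^2)/1 = 5/1 = 5: (m_3, d_3) = (m_1, d_1) = (15, 5), so from here the quotients repeat a_1, a_2; the period length is 2.
Hence the expansion of sqrt(230) is a_0 = 15 followed by the repeating block 6, 30 (period 2).

[15; (6, 30)]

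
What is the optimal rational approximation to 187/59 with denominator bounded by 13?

Expand x = 187/59 as a continued fraction with the Euclidean algorithm:
  187 = 3*59 + 10, so a_0 = 3.
  59 = 5*10 + 9, so a_1 = 5.
  10 = 1*9 + 1, so a_2 = 1.
  9 = 9*1 + 0, so a_3 = 9.
so x = [3; 5, 1, 9].
Convergents (p_i = a_i*p_{i-1} + p_{i-2}, q_i = a_i*q_{i-1} + q_{i-2} with p_{-2}=0, p_{-1}=1, q_{-2}=1, q_{-1}=0), until the denominator exceeds 13:
  i=0: a_0=3, p_0 = 3*1 + 0 = 3, q_0 = 3*0 + 1 = 1.
  i=1: a_1=5, p_1 = 5*3 + 1 = 16, q_1 = 5*1 + 0 = 5.
  i=2: a_2=1, p_2 = 1*16 + 3 = 19, q_2 = 1*5 + 1 = 6.
  i=3: a_3=9, p_3 = 9*19 + 16 = 187, q_3 = 9*6 + 5 = 59.
q_3 = 59 > 13, so the last convergent with denominator <= 13 is p_2/q_2 = 19/6.
The closest fraction with denominator <= 13 is either p_2/q_2 or the intermediate fraction (k*p_2 + p_1)/(k*q_2 + q_1) with the largest k >= 1 whose denominator stays <= 13; these approach x as k grows, and every other convergent or intermediate fraction in range is farther away.
Largest k: floor((13 - q_1)/q_2) = floor((13 - 5)/6) = 1.
That gives (1*19 + 16)/(1*6 + 5) = 35/11.
Compare the errors: |x - 19/6| = |187*6 - 19*59|/(59*6) = 1/354, and |x - 35/11| = |187*11 - 35*59|/(59*11) = 8/649.
Cross-multiplying, 1*649 = 649 < 2832 = 8*354, so 1/354 is smaller: the convergent 19/6 is closer to x than 35/11.

19/6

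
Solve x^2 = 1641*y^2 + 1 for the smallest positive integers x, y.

First expand sqrt(1641) as a continued fraction. With x_i = (sqrt(1641) + m_i)/d_i and (m_0, d_0) = (0, 1): a_0 = floor(sqrt(1641)) = 40, since 40^2 = 1600 <= 1641 < 1681 = 41^2.
Iterate m_{i+1} = d_i*a_i - m_i, d_{i+1} = (1641 - m_{i+1}^2)/d_i, a_{i+1} = floor((a_0 + m_{i+1})/d_{i+1}):
  m_1 = 1*40 - 0 = 40, d_1 = (1641 - 40^2)/1 = 41/1 = 41, a_1 = floor((40 + 40)/41) = 1.
  m_2 = 41*1 - 40 = 1, d_2 = (1641 - 1^2)/41 = 1640/41 = 40, a_2 = floor((40 + 1)/40) = 1.
  m_3 = 40*1 - 1 = 39, d_3 = (1641 - 39^2)/40 = 120/40 = 3, a_3 = floor((40 + 39)/3) = 26.
  m_4 = 3*26 - 39 = 39, d_4 = (1641 - 39^2)/3 = 120/3 = 40, a_4 = floor((40 + 39)/40) = 1.
  m_5 = 40*1 - 39 = 1, d_5 = (1641 - 1^2)/40 = 1640/40 = 41, a_5 = floor((40 + 1)/41) = 1.
  m_6 = 41*1 - 1 = 40, d_6 = (1641 - 40^2)/41 = 41/41 = 1, a_6 = floor((40 + 40)/1) = 80.
  m_7 = 1*80 - 40 = 40, d_7 = (1641 - 40^2)/1 = 41/1 = 41: (m_7, d_7) = (m_1, d_1) = (40, 41), so from here the quotients repeat a_1, ..., a_6; the period length is 6.
So sqrt(1641) = [40; (1, 1, 26, 1, 1, 80)] with period length k = 6.
k is even, so the fundamental solution of x^2 - 1641y^2 = 1 is (p_{k-1}, q_{k-1}) = (p_5, q_5); compute convergents through index 5.
Convergents (p_i = a_i*p_{i-1} + p_{i-2}, q_i = a_i*q_{i-1} + q_{i-2} with p_{-2}=0, p_{-1}=1, q_{-2}=1, q_{-1}=0):
  i=0: a_0=40, p_0 = 40*1 + 0 = 40, q_0 = 40*0 + 1 = 1.
  i=1: a_1=1, p_1 = 1*40 + 1 = 41, q_1 = 1*1 + 0 = 1.
  i=2: a_2=1, p_2 = 1*41 + 40 = 81, q_2 = 1*1 + 1 = 2.
  i=3: a_3=26, p_3 = 26*81 + 41 = 2147, q_3 = 26*2 + 1 = 53.
  i=4: a_4=1, p_4 = 1*2147 + 81 = 2228, q_4 = 1*53 + 2 = 55.
  i=5: a_5=1, p_5 = 1*2228 + 2147 = 4375, q_5 = 1*55 + 53 = 108.
Check: 4375^2 - 1641*108^2 = 19140625 - 19140624 = 1, so (x, y) = (4375, 108) solves the equation, and by the theorem it is the least positive solution.

(x, y) = (4375, 108)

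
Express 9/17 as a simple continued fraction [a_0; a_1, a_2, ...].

[0; 1, 1, 8]

Run the Euclidean algorithm on 9 and 17; the successive quotients are the partial quotients a_0, a_1, ... (each step inverts the fractional part left over by the previous one):
  9 = 0*17 + 9, so a_0 = 0.
  17 = 1*9 + 8, so a_1 = 1.
  9 = 1*8 + 1, so a_2 = 1.
  8 = 8*1 + 0, so a_3 = 8.
The remainder reaches 0 after 4 divisions, so the expansion has 4 partial quotients, read off in order.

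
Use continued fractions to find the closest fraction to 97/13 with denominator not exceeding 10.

Expand x = 97/13 as a continued fraction with the Euclidean algorithm:
  97 = 7*13 + 6, so a_0 = 7.
  13 = 2*6 + 1, so a_1 = 2.
  6 = 6*1 + 0, so a_2 = 6.
so x = [7; 2, 6].
Convergents (p_i = a_i*p_{i-1} + p_{i-2}, q_i = a_i*q_{i-1} + q_{i-2} with p_{-2}=0, p_{-1}=1, q_{-2}=1, q_{-1}=0), until the denominator exceeds 10:
  i=0: a_0=7, p_0 = 7*1 + 0 = 7, q_0 = 7*0 + 1 = 1.
  i=1: a_1=2, p_1 = 2*7 + 1 = 15, q_1 = 2*1 + 0 = 2.
  i=2: a_2=6, p_2 = 6*15 + 7 = 97, q_2 = 6*2 + 1 = 13.
q_2 = 13 > 10, so the last convergent with denominator <= 10 is p_1/q_1 = 15/2.
The closest fraction with denominator <= 10 is either p_1/q_1 or the intermediate fraction (k*p_1 + p_0)/(k*q_1 + q_0) with the largest k >= 1 whose denominator stays <= 10; these approach x as k grows, and every other convergent or intermediate fraction in range is farther away.
Largest k: floor((10 - q_0)/q_1) = floor((10 - 1)/2) = 4.
That gives (4*15 + 7)/(4*2 + 1) = 67/9.
Compare the errors: |x - 15/2| = |97*2 - 15*13|/(13*2) = 1/26, and |x - 67/9| = |97*9 - 67*13|/(13*9) = 2/117.
Cross-multiplying, 2*26 = 52 < 117 = 1*117, so 2/117 is smaller: the intermediate fraction 67/9 is closer to x than 15/2.

67/9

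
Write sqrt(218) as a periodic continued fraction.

Write x_i = (sqrt(218) + m_i)/d_i with (m_0, d_0) = (0, 1). a_0 = floor(sqrt(218)) = 14, since 14^2 = 196 <= 218 < 225 = 15^2.
Iterate m_{i+1} = d_i*a_i - m_i, d_{i+1} = (218 - m_{i+1}^2)/d_i, a_{i+1} = floor((a_0 + m_{i+1})/d_{i+1}):
  m_1 = 1*14 - 0 = 14, d_1 = (218 - 14^2)/1 = 22/1 = 22, a_1 = floor((14 + 14)/22) = 1.
  m_2 = 22*1 - 14 = 8, d_2 = (218 - 8^2)/22 = 154/22 = 7, a_2 = floor((14 + 8)/7) = 3.
  m_3 = 7*3 - 8 = 13, d_3 = (218 - 13^2)/7 = 49/7 = 7, a_3 = floor((14 + 13)/7) = 3.
  m_4 = 7*3 - 13 = 8, d_4 = (218 - 8^2)/7 = 154/7 = 22, a_4 = floor((14 + 8)/22) = 1.
  m_5 = 22*1 - 8 = 14, d_5 = (218 - 14^2)/22 = 22/22 = 1, a_5 = floor((14 + 14)/1) = 28.
  m_6 = 1*28 - 14 = 14, d_6 = (218 - 14^2)/1 = 22/1 = 22: (m_6, d_6) = (m_1, d_1) = (14, 22), so from here the quotients repeat a_1, ..., a_5; the period length is 5.
Hence the expansion of sqrt(218) is a_0 = 14 followed by the repeating block 1, 3, 3, 1, 28 (period 5).

[14; (1, 3, 3, 1, 28)]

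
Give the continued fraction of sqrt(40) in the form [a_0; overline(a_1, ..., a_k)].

Write x_i = (sqrt(40) + m_i)/d_i with (m_0, d_0) = (0, 1). a_0 = floor(sqrt(40)) = 6, since 6^2 = 36 <= 40 < 49 = 7^2.
Iterate m_{i+1} = d_i*a_i - m_i, d_{i+1} = (40 - m_{i+1}^2)/d_i, a_{i+1} = floor((a_0 + m_{i+1})/d_{i+1}):
  m_1 = 1*6 - 0 = 6, d_1 = (40 - 6^2)/1 = 4/1 = 4, a_1 = floor((6 + 6)/4) = 3.
  m_2 = 4*3 - 6 = 6, d_2 = (40 - 6^2)/4 = 4/4 = 1, a_2 = floor((6 + 6)/1) = 12.
  m_3 = 1*12 - 6 = 6, d_3 = (40 - 6^2)/1 = 4/1 = 4: (m_3, d_3) = (m_1, d_1) = (6, 4), so from here the quotients repeat a_1, a_2; the period length is 2.
Hence the expansion of sqrt(40) is a_0 = 6 followed by the repeating block 3, 12 (period 2).

[6; overline(3, 12)]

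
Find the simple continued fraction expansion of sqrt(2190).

Write x_i = (sqrt(2190) + m_i)/d_i with (m_0, d_0) = (0, 1). a_0 = floor(sqrt(2190)) = 46, since 46^2 = 2116 <= 2190 < 2209 = 47^2.
Iterate m_{i+1} = d_i*a_i - m_i, d_{i+1} = (2190 - m_{i+1}^2)/d_i, a_{i+1} = floor((a_0 + m_{i+1})/d_{i+1}):
  m_1 = 1*46 - 0 = 46, d_1 = (2190 - 46^2)/1 = 74/1 = 74, a_1 = floor((46 + 46)/74) = 1.
  m_2 = 74*1 - 46 = 28, d_2 = (2190 - 28^2)/74 = 1406/74 = 19, a_2 = floor((46 + 28)/19) = 3.
  m_3 = 19*3 - 28 = 29, d_3 = (2190 - 29^2)/19 = 1349/19 = 71, a_3 = floor((46 + 29)/71) = 1.
  m_4 = 71*1 - 29 = 42, d_4 = (2190 - 42^2)/71 = 426/71 = 6, a_4 = floor((46 + 42)/6) = 14.
  m_5 = 6*14 - 42 = 42, d_5 = (2190 - 42^2)/6 = 426/6 = 71, a_5 = floor((46 + 42)/71) = 1.
  m_6 = 71*1 - 42 = 29, d_6 = (2190 - 29^2)/71 = 1349/71 = 19, a_6 = floor((46 + 29)/19) = 3.
  m_7 = 19*3 - 29 = 28, d_7 = (2190 - 28^2)/19 = 1406/19 = 74, a_7 = floor((46 + 28)/74) = 1.
  m_8 = 74*1 - 28 = 46, d_8 = (2190 - 46^2)/74 = 74/74 = 1, a_8 = floor((46 + 46)/1) = 92.
  m_9 = 1*92 - 46 = 46, d_9 = (2190 - 46^2)/1 = 74/1 = 74: (m_9, d_9) = (m_1, d_1) = (46, 74), so from here the quotients repeat a_1, ..., a_8; the period length is 8.
Hence the expansion of sqrt(2190) is a_0 = 46 followed by the repeating block 1, 3, 1, 14, 1, 3, 1, 92 (period 8).

[46; (1, 3, 1, 14, 1, 3, 1, 92)]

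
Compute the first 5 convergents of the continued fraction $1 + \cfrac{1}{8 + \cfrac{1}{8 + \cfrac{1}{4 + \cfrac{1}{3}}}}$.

Using the convergent recurrence p_i = a_i*p_{i-1} + p_{i-2}, q_i = a_i*q_{i-1} + q_{i-2} with p_{-2}=0, p_{-1}=1, q_{-2}=1, q_{-1}=0:
  i=0: a_0=1, p_0 = 1*1 + 0 = 1, q_0 = 1*0 + 1 = 1.
  i=1: a_1=8, p_1 = 8*1 + 1 = 9, q_1 = 8*1 + 0 = 8.
  i=2: a_2=8, p_2 = 8*9 + 1 = 73, q_2 = 8*8 + 1 = 65.
  i=3: a_3=4, p_3 = 4*73 + 9 = 301, q_3 = 4*65 + 8 = 268.
  i=4: a_4=3, p_4 = 3*301 + 73 = 976, q_4 = 3*268 + 65 = 869.

1/1, 9/8, 73/65, 301/268, 976/869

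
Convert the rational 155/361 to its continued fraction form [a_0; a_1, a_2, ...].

[0; 2, 3, 25, 2]

Run the Euclidean algorithm on 155 and 361; the successive quotients are the partial quotients a_0, a_1, ... (each step inverts the fractional part left over by the previous one):
  155 = 0*361 + 155, so a_0 = 0.
  361 = 2*155 + 51, so a_1 = 2.
  155 = 3*51 + 2, so a_2 = 3.
  51 = 25*2 + 1, so a_3 = 25.
  2 = 2*1 + 0, so a_4 = 2.
The remainder reaches 0 after 5 divisions, so the expansion has 5 partial quotients, read off in order.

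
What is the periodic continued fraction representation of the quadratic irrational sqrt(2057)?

Write x_i = (sqrt(2057) + m_i)/d_i with (m_0, d_0) = (0, 1). a_0 = floor(sqrt(2057)) = 45, since 45^2 = 2025 <= 2057 < 2116 = 46^2.
Iterate m_{i+1} = d_i*a_i - m_i, d_{i+1} = (2057 - m_{i+1}^2)/d_i, a_{i+1} = floor((a_0 + m_{i+1})/d_{i+1}):
  m_1 = 1*45 - 0 = 45, d_1 = (2057 - 45^2)/1 = 32/1 = 32, a_1 = floor((45 + 45)/32) = 2.
  m_2 = 32*2 - 45 = 19, d_2 = (2057 - 19^2)/32 = 1696/32 = 53, a_2 = floor((45 + 19)/53) = 1.
  m_3 = 53*1 - 19 = 34, d_3 = (2057 - 34^2)/53 = 901/53 = 17, a_3 = floor((45 + 34)/17) = 4.
  m_4 = 17*4 - 34 = 34, d_4 = (2057 - 34^2)/17 = 901/17 = 53, a_4 = floor((45 + 34)/53) = 1.
  m_5 = 53*1 - 34 = 19, d_5 = (2057 - 19^2)/53 = 1696/53 = 32, a_5 = floor((45 + 19)/32) = 2.
  m_6 = 32*2 - 19 = 45, d_6 = (2057 - 45^2)/32 = 32/32 = 1, a_6 = floor((45 + 45)/1) = 90.
  m_7 = 1*90 - 45 = 45, d_7 = (2057 - 45^2)/1 = 32/1 = 32: (m_7, d_7) = (m_1, d_1) = (45, 32), so from here the quotients repeat a_1, ..., a_6; the period length is 6.
Hence the expansion of sqrt(2057) is a_0 = 45 followed by the repeating block 2, 1, 4, 1, 2, 90 (period 6).

[45; (2, 1, 4, 1, 2, 90)]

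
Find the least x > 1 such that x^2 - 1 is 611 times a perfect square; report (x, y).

First expand sqrt(611) as a continued fraction. With x_i = (sqrt(611) + m_i)/d_i and (m_0, d_0) = (0, 1): a_0 = floor(sqrt(611)) = 24, since 24^2 = 576 <= 611 < 625 = 25^2.
Iterate m_{i+1} = d_i*a_i - m_i, d_{i+1} = (611 - m_{i+1}^2)/d_i, a_{i+1} = floor((a_0 + m_{i+1})/d_{i+1}):
  m_1 = 1*24 - 0 = 24, d_1 = (611 - 24^2)/1 = 35/1 = 35, a_1 = floor((24 + 24)/35) = 1.
  m_2 = 35*1 - 24 = 11, d_2 = (611 - 11^2)/35 = 490/35 = 14, a_2 = floor((24 + 11)/14) = 2.
  m_3 = 14*2 - 11 = 17, d_3 = (611 - 17^2)/14 = 322/14 = 23, a_3 = floor((24 + 17)/23) = 1.
  m_4 = 23*1 - 17 = 6, d_4 = (611 - 6^2)/23 = 575/23 = 25, a_4 = floor((24 + 6)/25) = 1.
  m_5 = 25*1 - 6 = 19, d_5 = (611 - 19^2)/25 = 250/25 = 10, a_5 = floor((24 + 19)/10) = 4.
  m_6 = 10*4 - 19 = 21, d_6 = (611 - 21^2)/10 = 170/10 = 17, a_6 = floor((24 + 21)/17) = 2.
  m_7 = 17*2 - 21 = 13, d_7 = (611 - 13^2)/17 = 442/17 = 26, a_7 = floor((24 + 13)/26) = 1.
  m_8 = 26*1 - 13 = 13, d_8 = (611 - 13^2)/26 = 442/26 = 17, a_8 = floor((24 + 13)/17) = 2.
  m_9 = 17*2 - 13 = 21, d_9 = (611 - 21^2)/17 = 170/17 = 10, a_9 = floor((24 + 21)/10) = 4.
  m_10 = 10*4 - 21 = 19, d_10 = (611 - 19^2)/10 = 250/10 = 25, a_10 = floor((24 + 19)/25) = 1.
  m_11 = 25*1 - 19 = 6, d_11 = (611 - 6^2)/25 = 575/25 = 23, a_11 = floor((24 + 6)/23) = 1.
  m_12 = 23*1 - 6 = 17, d_12 = (611 - 17^2)/23 = 322/23 = 14, a_12 = floor((24 + 17)/14) = 2.
  m_13 = 14*2 - 17 = 11, d_13 = (611 - 11^2)/14 = 490/14 = 35, a_13 = floor((24 + 11)/35) = 1.
  m_14 = 35*1 - 11 = 24, d_14 = (611 - 24^2)/35 = 35/35 = 1, a_14 = floor((24 + 24)/1) = 48.
  m_15 = 1*48 - 24 = 24, d_15 = (611 - 24^2)/1 = 35/1 = 35: (m_15, d_15) = (m_1, d_1) = (24, 35), so from here the quotients repeat a_1, ..., a_14; the period length is 14.
So sqrt(611) = [24; (1, 2, 1, 1, 4, 2, 1, 2, 4, 1, 1, 2, 1, 48)] with period length k = 14.
k is even, so the fundamental solution of x^2 - 611y^2 = 1 is (p_{k-1}, q_{k-1}) = (p_13, q_13); compute convergents through index 13.
Convergents (p_i = a_i*p_{i-1} + p_{i-2}, q_i = a_i*q_{i-1} + q_{i-2} with p_{-2}=0, p_{-1}=1, q_{-2}=1, q_{-1}=0):
  i=0: a_0=24, p_0 = 24*1 + 0 = 24, q_0 = 24*0 + 1 = 1.
  i=1: a_1=1, p_1 = 1*24 + 1 = 25, q_1 = 1*1 + 0 = 1.
  i=2: a_2=2, p_2 = 2*25 + 24 = 74, q_2 = 2*1 + 1 = 3.
  i=3: a_3=1, p_3 = 1*74 + 25 = 99, q_3 = 1*3 + 1 = 4.
  i=4: a_4=1, p_4 = 1*99 + 74 = 173, q_4 = 1*4 + 3 = 7.
  i=5: a_5=4, p_5 = 4*173 + 99 = 791, q_5 = 4*7 + 4 = 32.
  i=6: a_6=2, p_6 = 2*791 + 173 = 1755, q_6 = 2*32 + 7 = 71.
  i=7: a_7=1, p_7 = 1*1755 + 791 = 2546, q_7 = 1*71 + 32 = 103.
  i=8: a_8=2, p_8 = 2*2546 + 1755 = 6847, q_8 = 2*103 + 71 = 277.
  i=9: a_9=4, p_9 = 4*6847 + 2546 = 29934, q_9 = 4*277 + 103 = 1211.
  i=10: a_10=1, p_10 = 1*29934 + 6847 = 36781, q_10 = 1*1211 + 277 = 1488.
  i=11: a_11=1, p_11 = 1*36781 + 29934 = 66715, q_11 = 1*1488 + 1211 = 2699.
  i=12: a_12=2, p_12 = 2*66715 + 36781 = 170211, q_12 = 2*2699 + 1488 = 6886.
  i=13: a_13=1, p_13 = 1*170211 + 66715 = 236926, q_13 = 1*6886 + 2699 = 9585.
Check: 236926^2 - 611*9585^2 = 56133929476 - 56133929475 = 1, so (x, y) = (236926, 9585) solves the equation, and by the theorem it is the least positive solution.

(x, y) = (236926, 9585)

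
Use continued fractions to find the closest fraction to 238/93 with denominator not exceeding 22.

Expand x = 238/93 as a continued fraction with the Euclidean algorithm:
  238 = 2*93 + 52, so a_0 = 2.
  93 = 1*52 + 41, so a_1 = 1.
  52 = 1*41 + 11, so a_2 = 1.
  41 = 3*11 + 8, so a_3 = 3.
  11 = 1*8 + 3, so a_4 = 1.
  8 = 2*3 + 2, so a_5 = 2.
  3 = 1*2 + 1, so a_6 = 1.
  2 = 2*1 + 0, so a_7 = 2.
so x = [2; 1, 1, 3, 1, 2, 1, 2].
Convergents (p_i = a_i*p_{i-1} + p_{i-2}, q_i = a_i*q_{i-1} + q_{i-2} with p_{-2}=0, p_{-1}=1, q_{-2}=1, q_{-1}=0), until the denominator exceeds 22:
  i=0: a_0=2, p_0 = 2*1 + 0 = 2, q_0 = 2*0 + 1 = 1.
  i=1: a_1=1, p_1 = 1*2 + 1 = 3, q_1 = 1*1 + 0 = 1.
  i=2: a_2=1, p_2 = 1*3 + 2 = 5, q_2 = 1*1 + 1 = 2.
  i=3: a_3=3, p_3 = 3*5 + 3 = 18, q_3 = 3*2 + 1 = 7.
  i=4: a_4=1, p_4 = 1*18 + 5 = 23, q_4 = 1*7 + 2 = 9.
  i=5: a_5=2, p_5 = 2*23 + 18 = 64, q_5 = 2*9 + 7 = 25.
q_5 = 25 > 22, so the last convergent with denominator <= 22 is p_4/q_4 = 23/9.
The closest fraction with denominator <= 22 is either p_4/q_4 or the intermediate fraction (k*p_4 + p_3)/(k*q_4 + q_3) with the largest k >= 1 whose denominator stays <= 22; these approach x as k grows, and every other convergent or intermediate fraction in range is farther away.
Largest k: floor((22 - q_3)/q_4) = floor((22 - 7)/9) = 1.
That gives (1*23 + 18)/(1*9 + 7) = 41/16.
Compare the errors: |x - 23/9| = |238*9 - 23*93|/(93*9) = 3/837, and |x - 41/16| = |238*16 - 41*93|/(93*16) = 5/1488.
Cross-multiplying, 5*837 = 4185 < 4464 = 3*1488, so 5/1488 is smaller: the intermediate fraction 41/16 is closer to x than 23/9.

41/16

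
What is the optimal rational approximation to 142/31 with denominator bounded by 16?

55/12

Expand x = 142/31 as a continued fraction with the Euclidean algorithm:
  142 = 4*31 + 18, so a_0 = 4.
  31 = 1*18 + 13, so a_1 = 1.
  18 = 1*13 + 5, so a_2 = 1.
  13 = 2*5 + 3, so a_3 = 2.
  5 = 1*3 + 2, so a_4 = 1.
  3 = 1*2 + 1, so a_5 = 1.
  2 = 2*1 + 0, so a_6 = 2.
so x = [4; 1, 1, 2, 1, 1, 2].
Convergents (p_i = a_i*p_{i-1} + p_{i-2}, q_i = a_i*q_{i-1} + q_{i-2} with p_{-2}=0, p_{-1}=1, q_{-2}=1, q_{-1}=0), until the denominator exceeds 16:
  i=0: a_0=4, p_0 = 4*1 + 0 = 4, q_0 = 4*0 + 1 = 1.
  i=1: a_1=1, p_1 = 1*4 + 1 = 5, q_1 = 1*1 + 0 = 1.
  i=2: a_2=1, p_2 = 1*5 + 4 = 9, q_2 = 1*1 + 1 = 2.
  i=3: a_3=2, p_3 = 2*9 + 5 = 23, q_3 = 2*2 + 1 = 5.
  i=4: a_4=1, p_4 = 1*23 + 9 = 32, q_4 = 1*5 + 2 = 7.
  i=5: a_5=1, p_5 = 1*32 + 23 = 55, q_5 = 1*7 + 5 = 12.
  i=6: a_6=2, p_6 = 2*55 + 32 = 142, q_6 = 2*12 + 7 = 31.
q_6 = 31 > 16, so the last convergent with denominator <= 16 is p_5/q_5 = 55/12.
The closest fraction with denominator <= 16 is either p_5/q_5 or the intermediate fraction (k*p_5 + p_4)/(k*q_5 + q_4) with the largest k >= 1 whose denominator stays <= 16; these approach x as k grows, and every other convergent or intermediate fraction in range is farther away.
Largest k: floor((16 - q_4)/q_5) = floor((16 - 7)/12) = 0.
Since k = 0, no intermediate fraction beyond p_5/q_5 has denominator <= 16, so the convergent 55/12 is the closest (its error is |142*12 - 55*31|/(31*12) = 1/372).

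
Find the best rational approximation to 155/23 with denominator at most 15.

Expand x = 155/23 as a continued fraction with the Euclidean algorithm:
  155 = 6*23 + 17, so a_0 = 6.
  23 = 1*17 + 6, so a_1 = 1.
  17 = 2*6 + 5, so a_2 = 2.
  6 = 1*5 + 1, so a_3 = 1.
  5 = 5*1 + 0, so a_4 = 5.
so x = [6; 1, 2, 1, 5].
Convergents (p_i = a_i*p_{i-1} + p_{i-2}, q_i = a_i*q_{i-1} + q_{i-2} with p_{-2}=0, p_{-1}=1, q_{-2}=1, q_{-1}=0), until the denominator exceeds 15:
  i=0: a_0=6, p_0 = 6*1 + 0 = 6, q_0 = 6*0 + 1 = 1.
  i=1: a_1=1, p_1 = 1*6 + 1 = 7, q_1 = 1*1 + 0 = 1.
  i=2: a_2=2, p_2 = 2*7 + 6 = 20, q_2 = 2*1 + 1 = 3.
  i=3: a_3=1, p_3 = 1*20 + 7 = 27, q_3 = 1*3 + 1 = 4.
  i=4: a_4=5, p_4 = 5*27 + 20 = 155, q_4 = 5*4 + 3 = 23.
q_4 = 23 > 15, so the last convergent with denominator <= 15 is p_3/q_3 = 27/4.
The closest fraction with denominator <= 15 is either p_3/q_3 or the intermediate fraction (k*p_3 + p_2)/(k*q_3 + q_2) with the largest k >= 1 whose denominator stays <= 15; these approach x as k grows, and every other convergent or intermediate fraction in range is farther away.
Largest k: floor((15 - q_2)/q_3) = floor((15 - 3)/4) = 3.
That gives (3*27 + 20)/(3*4 + 3) = 101/15.
Compare the errors: |x - 27/4| = |155*4 - 27*23|/(23*4) = 1/92, and |x - 101/15| = |155*15 - 101*23|/(23*15) = 2/345.
Cross-multiplying, 2*92 = 184 < 345 = 1*345, so 2/345 is smaller: the intermediate fraction 101/15 is closer to x than 27/4.

101/15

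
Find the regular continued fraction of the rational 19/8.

[2; 2, 1, 2]

Run the Euclidean algorithm on 19 and 8; the successive quotients are the partial quotients a_0, a_1, ... (each step inverts the fractional part left over by the previous one):
  19 = 2*8 + 3, so a_0 = 2.
  8 = 2*3 + 2, so a_1 = 2.
  3 = 1*2 + 1, so a_2 = 1.
  2 = 2*1 + 0, so a_3 = 2.
The remainder reaches 0 after 4 divisions, so the expansion has 4 partial quotients, read off in order.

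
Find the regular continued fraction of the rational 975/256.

[3; 1, 4, 4, 2, 5]

Run the Euclidean algorithm on 975 and 256; the successive quotients are the partial quotients a_0, a_1, ... (each step inverts the fractional part left over by the previous one):
  975 = 3*256 + 207, so a_0 = 3.
  256 = 1*207 + 49, so a_1 = 1.
  207 = 4*49 + 11, so a_2 = 4.
  49 = 4*11 + 5, so a_3 = 4.
  11 = 2*5 + 1, so a_4 = 2.
  5 = 5*1 + 0, so a_5 = 5.
The remainder reaches 0 after 6 divisions, so the expansion has 6 partial quotients, read off in order.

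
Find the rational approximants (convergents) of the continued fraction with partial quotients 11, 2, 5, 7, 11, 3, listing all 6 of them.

11/1, 23/2, 126/11, 905/79, 10081/880, 31148/2719

Using the convergent recurrence p_i = a_i*p_{i-1} + p_{i-2}, q_i = a_i*q_{i-1} + q_{i-2} with p_{-2}=0, p_{-1}=1, q_{-2}=1, q_{-1}=0:
  i=0: a_0=11, p_0 = 11*1 + 0 = 11, q_0 = 11*0 + 1 = 1.
  i=1: a_1=2, p_1 = 2*11 + 1 = 23, q_1 = 2*1 + 0 = 2.
  i=2: a_2=5, p_2 = 5*23 + 11 = 126, q_2 = 5*2 + 1 = 11.
  i=3: a_3=7, p_3 = 7*126 + 23 = 905, q_3 = 7*11 + 2 = 79.
  i=4: a_4=11, p_4 = 11*905 + 126 = 10081, q_4 = 11*79 + 11 = 880.
  i=5: a_5=3, p_5 = 3*10081 + 905 = 31148, q_5 = 3*880 + 79 = 2719.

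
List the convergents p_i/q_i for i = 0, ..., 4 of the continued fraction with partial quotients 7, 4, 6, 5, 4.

Using the convergent recurrence p_i = a_i*p_{i-1} + p_{i-2}, q_i = a_i*q_{i-1} + q_{i-2} with p_{-2}=0, p_{-1}=1, q_{-2}=1, q_{-1}=0:
  i=0: a_0=7, p_0 = 7*1 + 0 = 7, q_0 = 7*0 + 1 = 1.
  i=1: a_1=4, p_1 = 4*7 + 1 = 29, q_1 = 4*1 + 0 = 4.
  i=2: a_2=6, p_2 = 6*29 + 7 = 181, q_2 = 6*4 + 1 = 25.
  i=3: a_3=5, p_3 = 5*181 + 29 = 934, q_3 = 5*25 + 4 = 129.
  i=4: a_4=4, p_4 = 4*934 + 181 = 3917, q_4 = 4*129 + 25 = 541.

7/1, 29/4, 181/25, 934/129, 3917/541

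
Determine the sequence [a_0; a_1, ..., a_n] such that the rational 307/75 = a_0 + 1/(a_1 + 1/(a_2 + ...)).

Run the Euclidean algorithm on 307 and 75; the successive quotients are the partial quotients a_0, a_1, ... (each step inverts the fractional part left over by the previous one):
  307 = 4*75 + 7, so a_0 = 4.
  75 = 10*7 + 5, so a_1 = 10.
  7 = 1*5 + 2, so a_2 = 1.
  5 = 2*2 + 1, so a_3 = 2.
  2 = 2*1 + 0, so a_4 = 2.
The remainder reaches 0 after 5 divisions, so the expansion has 5 partial quotients, read off in order.

[4; 10, 1, 2, 2]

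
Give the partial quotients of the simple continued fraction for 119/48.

Run the Euclidean algorithm on 119 and 48; the successive quotients are the partial quotients a_0, a_1, ... (each step inverts the fractional part left over by the previous one):
  119 = 2*48 + 23, so a_0 = 2.
  48 = 2*23 + 2, so a_1 = 2.
  23 = 11*2 + 1, so a_2 = 11.
  2 = 2*1 + 0, so a_3 = 2.
The remainder reaches 0 after 4 divisions, so the expansion has 4 partial quotients, read off in order.

[2; 2, 11, 2]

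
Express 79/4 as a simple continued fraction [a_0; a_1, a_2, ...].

Run the Euclidean algorithm on 79 and 4; the successive quotients are the partial quotients a_0, a_1, ... (each step inverts the fractional part left over by the previous one):
  79 = 19*4 + 3, so a_0 = 19.
  4 = 1*3 + 1, so a_1 = 1.
  3 = 3*1 + 0, so a_2 = 3.
The remainder reaches 0 after 3 divisions, so the expansion has 3 partial quotients, read off in order.

[19; 1, 3]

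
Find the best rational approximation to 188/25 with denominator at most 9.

15/2

Expand x = 188/25 as a continued fraction with the Euclidean algorithm:
  188 = 7*25 + 13, so a_0 = 7.
  25 = 1*13 + 12, so a_1 = 1.
  13 = 1*12 + 1, so a_2 = 1.
  12 = 12*1 + 0, so a_3 = 12.
so x = [7; 1, 1, 12].
Convergents (p_i = a_i*p_{i-1} + p_{i-2}, q_i = a_i*q_{i-1} + q_{i-2} with p_{-2}=0, p_{-1}=1, q_{-2}=1, q_{-1}=0), until the denominator exceeds 9:
  i=0: a_0=7, p_0 = 7*1 + 0 = 7, q_0 = 7*0 + 1 = 1.
  i=1: a_1=1, p_1 = 1*7 + 1 = 8, q_1 = 1*1 + 0 = 1.
  i=2: a_2=1, p_2 = 1*8 + 7 = 15, q_2 = 1*1 + 1 = 2.
  i=3: a_3=12, p_3 = 12*15 + 8 = 188, q_3 = 12*2 + 1 = 25.
q_3 = 25 > 9, so the last convergent with denominator <= 9 is p_2/q_2 = 15/2.
The closest fraction with denominator <= 9 is either p_2/q_2 or the intermediate fraction (k*p_2 + p_1)/(k*q_2 + q_1) with the largest k >= 1 whose denominator stays <= 9; these approach x as k grows, and every other convergent or intermediate fraction in range is farther away.
Largest k: floor((9 - q_1)/q_2) = floor((9 - 1)/2) = 4.
That gives (4*15 + 8)/(4*2 + 1) = 68/9.
Compare the errors: |x - 15/2| = |188*2 - 15*25|/(25*2) = 1/50, and |x - 68/9| = |188*9 - 68*25|/(25*9) = 8/225.
Cross-multiplying, 1*225 = 225 < 400 = 8*50, so 1/50 is smaller: the convergent 15/2 is closer to x than 68/9.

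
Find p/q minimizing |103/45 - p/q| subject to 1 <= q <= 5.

9/4

Expand x = 103/45 as a continued fraction with the Euclidean algorithm:
  103 = 2*45 + 13, so a_0 = 2.
  45 = 3*13 + 6, so a_1 = 3.
  13 = 2*6 + 1, so a_2 = 2.
  6 = 6*1 + 0, so a_3 = 6.
so x = [2; 3, 2, 6].
Convergents (p_i = a_i*p_{i-1} + p_{i-2}, q_i = a_i*q_{i-1} + q_{i-2} with p_{-2}=0, p_{-1}=1, q_{-2}=1, q_{-1}=0), until the denominator exceeds 5:
  i=0: a_0=2, p_0 = 2*1 + 0 = 2, q_0 = 2*0 + 1 = 1.
  i=1: a_1=3, p_1 = 3*2 + 1 = 7, q_1 = 3*1 + 0 = 3.
  i=2: a_2=2, p_2 = 2*7 + 2 = 16, q_2 = 2*3 + 1 = 7.
q_2 = 7 > 5, so the last convergent with denominator <= 5 is p_1/q_1 = 7/3.
The closest fraction with denominator <= 5 is either p_1/q_1 or the intermediate fraction (k*p_1 + p_0)/(k*q_1 + q_0) with the largest k >= 1 whose denominator stays <= 5; these approach x as k grows, and every other convergent or intermediate fraction in range is farther away.
Largest k: floor((5 - q_0)/q_1) = floor((5 - 1)/3) = 1.
That gives (1*7 + 2)/(1*3 + 1) = 9/4.
Compare the errors: |x - 7/3| = |103*3 - 7*45|/(45*3) = 6/135, and |x - 9/4| = |103*4 - 9*45|/(45*4) = 7/180.
Cross-multiplying, 7*135 = 945 < 1080 = 6*180, so 7/180 is smaller: the intermediate fraction 9/4 is closer to x than 7/3.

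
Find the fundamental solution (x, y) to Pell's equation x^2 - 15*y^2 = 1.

First expand sqrt(15) as a continued fraction. With x_i = (sqrt(15) + m_i)/d_i and (m_0, d_0) = (0, 1): a_0 = floor(sqrt(15)) = 3, since 3^2 = 9 <= 15 < 16 = 4^2.
Iterate m_{i+1} = d_i*a_i - m_i, d_{i+1} = (15 - m_{i+1}^2)/d_i, a_{i+1} = floor((a_0 + m_{i+1})/d_{i+1}):
  m_1 = 1*3 - 0 = 3, d_1 = (15 - 3^2)/1 = 6/1 = 6, a_1 = floor((3 + 3)/6) = 1.
  m_2 = 6*1 - 3 = 3, d_2 = (15 - 3^2)/6 = 6/6 = 1, a_2 = floor((3 + 3)/1) = 6.
  m_3 = 1*6 - 3 = 3, d_3 = (15 - 3^2)/1 = 6/1 = 6: (m_3, d_3) = (m_1, d_1) = (3, 6), so from here the quotients repeat a_1, a_2; the period length is 2.
So sqrt(15) = [3; (1, 6)] with period length k = 2.
k is even, so the fundamental solution of x^2 - 15y^2 = 1 is (p_{k-1}, q_{k-1}) = (p_1, q_1); compute convergents through index 1.
Convergents (p_i = a_i*p_{i-1} + p_{i-2}, q_i = a_i*q_{i-1} + q_{i-2} with p_{-2}=0, p_{-1}=1, q_{-2}=1, q_{-1}=0):
  i=0: a_0=3, p_0 = 3*1 + 0 = 3, q_0 = 3*0 + 1 = 1.
  i=1: a_1=1, p_1 = 1*3 + 1 = 4, q_1 = 1*1 + 0 = 1.
Check: 4^2 - 15*1^2 = 16 - 15 = 1, so (x, y) = (4, 1) solves the equation, and by the theorem it is the least positive solution.

(x, y) = (4, 1)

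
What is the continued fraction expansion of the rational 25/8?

Run the Euclidean algorithm on 25 and 8; the successive quotients are the partial quotients a_0, a_1, ... (each step inverts the fractional part left over by the previous one):
  25 = 3*8 + 1, so a_0 = 3.
  8 = 8*1 + 0, so a_1 = 8.
The remainder reaches 0 after 2 divisions, so the expansion has 2 partial quotients, read off in order.

[3; 8]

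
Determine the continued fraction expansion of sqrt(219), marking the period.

[14; (1, 3, 1, 28)]

Write x_i = (sqrt(219) + m_i)/d_i with (m_0, d_0) = (0, 1). a_0 = floor(sqrt(219)) = 14, since 14^2 = 196 <= 219 < 225 = 15^2.
Iterate m_{i+1} = d_i*a_i - m_i, d_{i+1} = (219 - m_{i+1}^2)/d_i, a_{i+1} = floor((a_0 + m_{i+1})/d_{i+1}):
  m_1 = 1*14 - 0 = 14, d_1 = (219 - 14^2)/1 = 23/1 = 23, a_1 = floor((14 + 14)/23) = 1.
  m_2 = 23*1 - 14 = 9, d_2 = (219 - 9^2)/23 = 138/23 = 6, a_2 = floor((14 + 9)/6) = 3.
  m_3 = 6*3 - 9 = 9, d_3 = (219 - 9^2)/6 = 138/6 = 23, a_3 = floor((14 + 9)/23) = 1.
  m_4 = 23*1 - 9 = 14, d_4 = (219 - 14^2)/23 = 23/23 = 1, a_4 = floor((14 + 14)/1) = 28.
  m_5 = 1*28 - 14 = 14, d_5 = (219 - 14^2)/1 = 23/1 = 23: (m_5, d_5) = (m_1, d_1) = (14, 23), so from here the quotients repeat a_1, ..., a_4; the period length is 4.
Hence the expansion of sqrt(219) is a_0 = 14 followed by the repeating block 1, 3, 1, 28 (period 4).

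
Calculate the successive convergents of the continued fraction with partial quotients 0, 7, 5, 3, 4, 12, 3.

Using the convergent recurrence p_i = a_i*p_{i-1} + p_{i-2}, q_i = a_i*q_{i-1} + q_{i-2} with p_{-2}=0, p_{-1}=1, q_{-2}=1, q_{-1}=0:
  i=0: a_0=0, p_0 = 0*1 + 0 = 0, q_0 = 0*0 + 1 = 1.
  i=1: a_1=7, p_1 = 7*0 + 1 = 1, q_1 = 7*1 + 0 = 7.
  i=2: a_2=5, p_2 = 5*1 + 0 = 5, q_2 = 5*7 + 1 = 36.
  i=3: a_3=3, p_3 = 3*5 + 1 = 16, q_3 = 3*36 + 7 = 115.
  i=4: a_4=4, p_4 = 4*16 + 5 = 69, q_4 = 4*115 + 36 = 496.
  i=5: a_5=12, p_5 = 12*69 + 16 = 844, q_5 = 12*496 + 115 = 6067.
  i=6: a_6=3, p_6 = 3*844 + 69 = 2601, q_6 = 3*6067 + 496 = 18697.

0/1, 1/7, 5/36, 16/115, 69/496, 844/6067, 2601/18697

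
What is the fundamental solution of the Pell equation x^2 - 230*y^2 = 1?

(x, y) = (91, 6)

First expand sqrt(230) as a continued fraction. With x_i = (sqrt(230) + m_i)/d_i and (m_0, d_0) = (0, 1): a_0 = floor(sqrt(230)) = 15, since 15^2 = 225 <= 230 < 256 = 16^2.
Iterate m_{i+1} = d_i*a_i - m_i, d_{i+1} = (230 - m_{i+1}^2)/d_i, a_{i+1} = floor((a_0 + m_{i+1})/d_{i+1}):
  m_1 = 1*15 - 0 = 15, d_1 = (230 - 15^2)/1 = 5/1 = 5, a_1 = floor((15 + 15)/5) = 6.
  m_2 = 5*6 - 15 = 15, d_2 = (230 - 15^2)/5 = 5/5 = 1, a_2 = floor((15 + 15)/1) = 30.
  m_3 = 1*30 - 15 = 15, d_3 = (230 - 15^2)/1 = 5/1 = 5: (m_3, d_3) = (m_1, d_1) = (15, 5), so from here the quotients repeat a_1, a_2; the period length is 2.
So sqrt(230) = [15; (6, 30)] with period length k = 2.
k is even, so the fundamental solution of x^2 - 230y^2 = 1 is (p_{k-1}, q_{k-1}) = (p_1, q_1); compute convergents through index 1.
Convergents (p_i = a_i*p_{i-1} + p_{i-2}, q_i = a_i*q_{i-1} + q_{i-2} with p_{-2}=0, p_{-1}=1, q_{-2}=1, q_{-1}=0):
  i=0: a_0=15, p_0 = 15*1 + 0 = 15, q_0 = 15*0 + 1 = 1.
  i=1: a_1=6, p_1 = 6*15 + 1 = 91, q_1 = 6*1 + 0 = 6.
Check: 91^2 - 230*6^2 = 8281 - 8280 = 1, so (x, y) = (91, 6) solves the equation, and by the theorem it is the least positive solution.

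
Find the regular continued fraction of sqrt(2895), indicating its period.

Write x_i = (sqrt(2895) + m_i)/d_i with (m_0, d_0) = (0, 1). a_0 = floor(sqrt(2895)) = 53, since 53^2 = 2809 <= 2895 < 2916 = 54^2.
Iterate m_{i+1} = d_i*a_i - m_i, d_{i+1} = (2895 - m_{i+1}^2)/d_i, a_{i+1} = floor((a_0 + m_{i+1})/d_{i+1}):
  m_1 = 1*53 - 0 = 53, d_1 = (2895 - 53^2)/1 = 86/1 = 86, a_1 = floor((53 + 53)/86) = 1.
  m_2 = 86*1 - 53 = 33, d_2 = (2895 - 33^2)/86 = 1806/86 = 21, a_2 = floor((53 + 33)/21) = 4.
  m_3 = 21*4 - 33 = 51, d_3 = (2895 - 51^2)/21 = 294/21 = 14, a_3 = floor((53 + 51)/14) = 7.
  m_4 = 14*7 - 51 = 47, d_4 = (2895 - 47^2)/14 = 686/14 = 49, a_4 = floor((53 + 47)/49) = 2.
  m_5 = 49*2 - 47 = 51, d_5 = (2895 - 51^2)/49 = 294/49 = 6, a_5 = floor((53 + 51)/6) = 17.
  m_6 = 6*17 - 51 = 51, d_6 = (2895 - 51^2)/6 = 294/6 = 49, a_6 = floor((53 + 51)/49) = 2.
  m_7 = 49*2 - 51 = 47, d_7 = (2895 - 47^2)/49 = 686/49 = 14, a_7 = floor((53 + 47)/14) = 7.
  m_8 = 14*7 - 47 = 51, d_8 = (2895 - 51^2)/14 = 294/14 = 21, a_8 = floor((53 + 51)/21) = 4.
  m_9 = 21*4 - 51 = 33, d_9 = (2895 - 33^2)/21 = 1806/21 = 86, a_9 = floor((53 + 33)/86) = 1.
  m_10 = 86*1 - 33 = 53, d_10 = (2895 - 53^2)/86 = 86/86 = 1, a_10 = floor((53 + 53)/1) = 106.
  m_11 = 1*106 - 53 = 53, d_11 = (2895 - 53^2)/1 = 86/1 = 86: (m_11, d_11) = (m_1, d_1) = (53, 86), so from here the quotients repeat a_1, ..., a_10; the period length is 10.
Hence the expansion of sqrt(2895) is a_0 = 53 followed by the repeating block 1, 4, 7, 2, 17, 2, 7, 4, 1, 106 (period 10).

[53; (1, 4, 7, 2, 17, 2, 7, 4, 1, 106)]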